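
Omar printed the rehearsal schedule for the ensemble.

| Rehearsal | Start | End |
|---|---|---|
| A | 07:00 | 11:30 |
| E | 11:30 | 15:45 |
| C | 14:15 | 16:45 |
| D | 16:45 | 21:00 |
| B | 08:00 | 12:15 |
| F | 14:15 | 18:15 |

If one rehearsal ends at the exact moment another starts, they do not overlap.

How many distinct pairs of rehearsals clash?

6

Sorted by start: A, B, E, C, F, D.
B starts before A ends → A and B overlap.
E starts exactly when A ends (back-to-back, no overlap), so nothing later overlaps A either.
E starts before B ends → B and E overlap.
C starts after B ends, so nothing later overlaps B either.
C starts before E ends → E and C overlap.
F starts before E ends → E and F overlap.
D starts after E ends.
F starts before C ends → C and F overlap.
D starts exactly when C ends (back-to-back, no overlap).
D starts before F ends → F and D overlap.
Overlapping pairs: A & B, B & E, C & E, C & F, D & F, E & F — 6 in total.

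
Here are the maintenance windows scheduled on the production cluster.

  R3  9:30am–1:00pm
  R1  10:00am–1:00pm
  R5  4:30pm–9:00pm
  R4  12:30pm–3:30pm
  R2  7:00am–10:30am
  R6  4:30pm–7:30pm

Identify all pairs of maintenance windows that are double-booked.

R1 & R2, R1 & R3, R1 & R4, R2 & R3, R3 & R4, R5 & R6

Two intervals overlap when each starts before the other ends.
Sorted by start: R2, R3, R1, R4, R5, R6.
R3 starts before R2 ends → R2 and R3 overlap.
R1 starts before R2 ends → R2 and R1 overlap.
R4 starts after R2 ends, so nothing later overlaps R2 either.
R1 starts before R3 ends → R3 and R1 overlap.
R4 starts before R3 ends → R3 and R4 overlap.
R5 starts after R3 ends, so nothing later overlaps R3 either.
R4 starts before R1 ends → R1 and R4 overlap.
R5 starts after R1 ends, so nothing later overlaps R1 either.
R5 starts after R4 ends, so nothing later overlaps R4 either.
R6 starts before R5 ends → R5 and R6 overlap.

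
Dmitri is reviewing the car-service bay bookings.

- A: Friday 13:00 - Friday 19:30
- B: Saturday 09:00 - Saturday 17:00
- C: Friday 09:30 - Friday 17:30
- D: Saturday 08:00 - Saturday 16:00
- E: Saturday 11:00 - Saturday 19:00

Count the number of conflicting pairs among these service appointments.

Sorted by start: C, A, D, B, E.
A starts before C ends → C and A overlap.
D starts after C ends, so C has no further overlaps.
D starts after A ends, so A has no further overlaps.
B starts before D ends → D and B overlap.
E starts before D ends → D and E overlap.
E starts before B ends → B and E overlap.
Overlapping pairs: A & C, B & D, B & E, D & E — 4 in total.

4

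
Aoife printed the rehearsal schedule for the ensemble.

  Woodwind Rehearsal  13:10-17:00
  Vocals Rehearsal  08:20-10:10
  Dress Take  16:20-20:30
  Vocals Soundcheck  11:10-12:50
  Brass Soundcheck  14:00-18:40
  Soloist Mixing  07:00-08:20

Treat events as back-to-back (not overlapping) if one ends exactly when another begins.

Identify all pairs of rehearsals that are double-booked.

Brass Soundcheck & Dress Take, Brass Soundcheck & Woodwind Rehearsal, Dress Take & Woodwind Rehearsal

Sorted by start: Soloist Mixing, Vocals Rehearsal, Vocals Soundcheck, Woodwind Rehearsal, Brass Soundcheck, Dress Take.
Vocals Rehearsal starts exactly when Soloist Mixing ends (back-to-back, no overlap) — done with Soloist Mixing.
Vocals Soundcheck starts after Vocals Rehearsal ends — done with Vocals Rehearsal.
Woodwind Rehearsal starts after Vocals Soundcheck ends — done with Vocals Soundcheck.
Brass Soundcheck starts before Woodwind Rehearsal ends → Woodwind Rehearsal and Brass Soundcheck overlap.
Dress Take starts before Woodwind Rehearsal ends → Woodwind Rehearsal and Dress Take overlap.
Dress Take starts before Brass Soundcheck ends → Brass Soundcheck and Dress Take overlap.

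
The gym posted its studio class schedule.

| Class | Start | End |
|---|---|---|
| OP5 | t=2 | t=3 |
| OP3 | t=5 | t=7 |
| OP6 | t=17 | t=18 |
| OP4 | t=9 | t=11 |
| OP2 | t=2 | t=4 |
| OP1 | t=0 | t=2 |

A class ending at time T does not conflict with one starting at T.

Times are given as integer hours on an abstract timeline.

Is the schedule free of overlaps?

No

Sorted by start: OP1, OP2, OP5, OP3, OP4, OP6.
OP2 starts exactly when OP1 ends (back-to-back, no overlap), so nothing later overlaps OP1 either.
OP5 starts before OP2 ends → OP2 and OP5 overlap.
That's a conflict, so the schedule is not conflict-free.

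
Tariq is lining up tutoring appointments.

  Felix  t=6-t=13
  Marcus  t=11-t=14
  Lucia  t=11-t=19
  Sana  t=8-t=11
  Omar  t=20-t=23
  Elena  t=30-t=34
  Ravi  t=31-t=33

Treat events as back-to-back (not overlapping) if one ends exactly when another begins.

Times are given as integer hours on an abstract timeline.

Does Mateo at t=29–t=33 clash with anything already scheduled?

Yes — it overlaps Elena, Ravi

Felix: ends t=13 at or before Mateo starts t=29 → clear.
Sana: ends t=11 at or before Mateo starts t=29 → clear.
Marcus: ends t=14 at or before Mateo starts t=29 → clear.
Lucia: ends t=19 at or before Mateo starts t=29 → clear.
Omar: ends t=23 at or before Mateo starts t=29 → clear.
Elena: starts t=30 before Mateo ends t=33, and ends t=34 after Mateo starts t=29 → overlap.
Ravi: starts t=31 before Mateo ends t=33, and ends t=33 after Mateo starts t=29 → overlap.
Mateo overlaps Elena, Ravi.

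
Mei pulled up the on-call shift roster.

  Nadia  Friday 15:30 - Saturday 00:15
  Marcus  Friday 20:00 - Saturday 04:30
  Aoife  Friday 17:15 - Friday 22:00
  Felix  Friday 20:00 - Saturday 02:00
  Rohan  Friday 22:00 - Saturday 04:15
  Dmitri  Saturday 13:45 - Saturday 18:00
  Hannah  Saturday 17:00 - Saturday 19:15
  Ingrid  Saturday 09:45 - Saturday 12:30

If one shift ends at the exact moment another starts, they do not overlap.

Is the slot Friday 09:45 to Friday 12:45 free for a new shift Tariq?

Yes — the slot is free

Nadia: starts Friday 15:30 at or after Tariq ends Friday 12:45 → clear.
Aoife: starts Friday 17:15 at or after Tariq ends Friday 12:45 → clear.
Marcus: starts Friday 20:00 at or after Tariq ends Friday 12:45 → clear.
Felix: starts Friday 20:00 at or after Tariq ends Friday 12:45 → clear.
Rohan: starts Friday 22:00 at or after Tariq ends Friday 12:45 → clear.
Ingrid: starts Saturday 09:45 at or after Tariq ends Friday 12:45 → clear.
Dmitri: starts Saturday 13:45 at or after Tariq ends Friday 12:45 → clear.
Hannah: starts Saturday 17:00 at or after Tariq ends Friday 12:45 → clear.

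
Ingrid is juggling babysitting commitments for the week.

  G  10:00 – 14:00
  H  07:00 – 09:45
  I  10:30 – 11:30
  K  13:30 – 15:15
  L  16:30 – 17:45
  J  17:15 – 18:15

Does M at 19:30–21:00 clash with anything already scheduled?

No — it doesn't clash with anything

H: ends 09:45 at or before M starts 19:30 → clear.
G: ends 14:00 at or before M starts 19:30 → clear.
I: ends 11:30 at or before M starts 19:30 → clear.
K: ends 15:15 at or before M starts 19:30 → clear.
L: ends 17:45 at or before M starts 19:30 → clear.
J: ends 18:15 at or before M starts 19:30 → clear.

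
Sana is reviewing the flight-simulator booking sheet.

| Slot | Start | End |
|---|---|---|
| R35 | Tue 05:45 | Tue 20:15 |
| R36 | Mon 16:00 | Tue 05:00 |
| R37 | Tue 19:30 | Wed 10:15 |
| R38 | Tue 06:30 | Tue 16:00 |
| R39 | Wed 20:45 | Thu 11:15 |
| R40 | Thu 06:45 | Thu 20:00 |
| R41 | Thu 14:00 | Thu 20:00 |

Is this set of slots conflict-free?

Sorted by start: R36, R35, R38, R37, R39, R40, R41.
R35 starts after R36 ends; R36 is clear from here.
R38 starts before R35 ends → R35 and R38 overlap.
That's a conflict, so the schedule is not conflict-free.

No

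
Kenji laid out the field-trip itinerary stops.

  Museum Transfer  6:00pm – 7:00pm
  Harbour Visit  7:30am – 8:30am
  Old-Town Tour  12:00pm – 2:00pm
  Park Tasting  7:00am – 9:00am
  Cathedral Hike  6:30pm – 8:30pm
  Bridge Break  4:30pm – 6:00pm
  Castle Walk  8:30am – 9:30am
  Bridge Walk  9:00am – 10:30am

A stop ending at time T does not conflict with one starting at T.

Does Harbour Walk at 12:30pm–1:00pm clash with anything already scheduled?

Park Tasting: ends 9:00am at or before Harbour Walk starts 12:30pm → clear.
Harbour Visit: ends 8:30am at or before Harbour Walk starts 12:30pm → clear.
Castle Walk: ends 9:30am at or before Harbour Walk starts 12:30pm → clear.
Bridge Walk: ends 10:30am at or before Harbour Walk starts 12:30pm → clear.
Old-Town Tour: starts 12:00pm before Harbour Walk ends 1:00pm, and ends 2:00pm after Harbour Walk starts 12:30pm → overlap.
Bridge Break: starts 4:30pm at or after Harbour Walk ends 1:00pm → clear.
Museum Transfer: starts 6:00pm at or after Harbour Walk ends 1:00pm → clear.
Cathedral Hike: starts 6:30pm at or after Harbour Walk ends 1:00pm → clear.
Harbour Walk overlaps Old-Town Tour.

Yes — it overlaps Old-Town Tour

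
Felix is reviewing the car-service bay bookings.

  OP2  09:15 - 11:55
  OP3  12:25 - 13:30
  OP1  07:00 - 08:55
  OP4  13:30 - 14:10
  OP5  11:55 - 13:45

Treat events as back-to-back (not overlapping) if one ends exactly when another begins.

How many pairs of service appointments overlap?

Sorted by start: OP1, OP2, OP5, OP3, OP4.
OP2 starts after OP1 ends, so OP1 has no further overlaps.
OP5 starts exactly when OP2 ends (back-to-back, no overlap), so OP2 has no further overlaps.
OP3 starts before OP5 ends → OP5 and OP3 overlap.
OP4 starts before OP5 ends → OP5 and OP4 overlap.
OP4 starts exactly when OP3 ends (back-to-back, no overlap).
Overlapping pairs: OP3 & OP5, OP4 & OP5 — 2 in total.

2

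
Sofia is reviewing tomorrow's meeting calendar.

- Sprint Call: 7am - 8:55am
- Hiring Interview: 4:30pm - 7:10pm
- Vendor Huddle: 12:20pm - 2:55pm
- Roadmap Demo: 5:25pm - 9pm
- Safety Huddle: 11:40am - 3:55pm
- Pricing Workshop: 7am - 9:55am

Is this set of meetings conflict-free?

Sorted by start: Sprint Call, Pricing Workshop, Safety Huddle, Vendor Huddle, Hiring Interview, Roadmap Demo.
Pricing Workshop starts before Sprint Call ends → Sprint Call and Pricing Workshop overlap.
That's a conflict, so the schedule is not conflict-free.

No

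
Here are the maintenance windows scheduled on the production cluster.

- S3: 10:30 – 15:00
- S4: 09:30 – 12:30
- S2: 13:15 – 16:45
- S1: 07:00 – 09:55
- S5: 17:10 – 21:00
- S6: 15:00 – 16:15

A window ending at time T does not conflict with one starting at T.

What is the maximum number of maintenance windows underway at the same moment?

2

Sweep the timeline, counting +1 at each start and −1 at each end (ends before starts at a tie):
07:00 start S1 → 1
09:30 start S4 → 2
09:55 end S1 → 1
10:30 start S3 → 2
12:30 end S4 → 1
13:15 start S2 → 2
15:00 end S3 → 1
15:00 start S6 → 2
16:15 end S6 → 1
16:45 end S2 → 0
17:10 start S5 → 1
21:00 end S5 → 0
Peak is 2, at 09:30 (S1, S4).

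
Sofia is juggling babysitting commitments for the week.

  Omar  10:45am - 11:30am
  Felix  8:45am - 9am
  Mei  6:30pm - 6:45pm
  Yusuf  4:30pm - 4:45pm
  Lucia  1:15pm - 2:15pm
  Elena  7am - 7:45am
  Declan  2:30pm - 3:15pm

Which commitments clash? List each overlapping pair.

Check each pair: they overlap iff neither finishes before the other starts.
Sorted by start: Elena, Felix, Omar, Lucia, Declan, Yusuf, Mei.
Felix starts after Elena ends; Elena is clear from here.
Omar starts after Felix ends; Felix is clear from here.
Lucia starts after Omar ends; Omar is clear from here.
Declan starts after Lucia ends; Lucia is clear from here.
Yusuf starts after Declan ends; Declan is clear from here.
Mei starts after Yusuf ends.

no conflicts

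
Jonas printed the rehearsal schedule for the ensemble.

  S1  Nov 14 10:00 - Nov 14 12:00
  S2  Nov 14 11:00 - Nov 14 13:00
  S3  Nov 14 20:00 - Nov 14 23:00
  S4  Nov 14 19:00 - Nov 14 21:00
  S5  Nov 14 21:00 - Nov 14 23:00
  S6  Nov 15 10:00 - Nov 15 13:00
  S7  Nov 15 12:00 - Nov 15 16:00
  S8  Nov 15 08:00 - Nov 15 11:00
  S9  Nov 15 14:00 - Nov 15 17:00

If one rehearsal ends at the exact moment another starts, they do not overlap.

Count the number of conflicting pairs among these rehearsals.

Sorted by start: S1, S2, S4, S3, S5, S8, S6, S7, S9.
S2 starts before S1 ends → S1 and S2 overlap.
S4 starts after S1 ends — done with S1.
S4 starts after S2 ends — done with S2.
S3 starts before S4 ends → S4 and S3 overlap.
S5 starts exactly when S4 ends (back-to-back, no overlap) — done with S4.
S5 starts before S3 ends → S3 and S5 overlap.
S8 starts after S3 ends — done with S3.
S8 starts after S5 ends — done with S5.
S6 starts before S8 ends → S8 and S6 overlap.
S7 starts after S8 ends — done with S8.
S7 starts before S6 ends → S6 and S7 overlap.
S9 starts after S6 ends.
S9 starts before S7 ends → S7 and S9 overlap.
Overlapping pairs: S1 & S2, S3 & S4, S3 & S5, S6 & S7, S6 & S8, S7 & S9 — 6 in total.

6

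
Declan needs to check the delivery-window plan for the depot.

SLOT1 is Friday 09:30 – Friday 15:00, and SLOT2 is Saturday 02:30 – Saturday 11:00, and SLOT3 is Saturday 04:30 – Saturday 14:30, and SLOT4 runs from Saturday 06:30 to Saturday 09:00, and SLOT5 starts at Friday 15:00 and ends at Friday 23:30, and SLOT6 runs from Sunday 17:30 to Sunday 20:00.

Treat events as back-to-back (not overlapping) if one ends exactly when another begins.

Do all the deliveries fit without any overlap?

Sorted by start: SLOT1, SLOT5, SLOT2, SLOT3, SLOT4, SLOT6.
SLOT5 starts exactly when SLOT1 ends (back-to-back, no overlap), so SLOT1 has no further overlaps.
SLOT2 starts after SLOT5 ends, so SLOT5 has no further overlaps.
SLOT3 starts before SLOT2 ends → SLOT2 and SLOT3 overlap.
That's a conflict, so the schedule is not conflict-free.

No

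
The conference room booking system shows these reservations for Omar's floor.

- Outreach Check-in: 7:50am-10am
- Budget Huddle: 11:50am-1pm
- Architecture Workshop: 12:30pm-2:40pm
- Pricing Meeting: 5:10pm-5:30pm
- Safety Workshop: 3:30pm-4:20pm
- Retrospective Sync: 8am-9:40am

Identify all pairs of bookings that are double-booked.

Sorted by start: Outreach Check-in, Retrospective Sync, Budget Huddle, Architecture Workshop, Safety Workshop, Pricing Meeting.
Retrospective Sync starts before Outreach Check-in ends → Outreach Check-in and Retrospective Sync overlap.
Budget Huddle starts after Outreach Check-in ends, so Outreach Check-in has no further overlaps.
Budget Huddle starts after Retrospective Sync ends, so Retrospective Sync has no further overlaps.
Architecture Workshop starts before Budget Huddle ends → Budget Huddle and Architecture Workshop overlap.
Safety Workshop starts after Budget Huddle ends, so Budget Huddle has no further overlaps.
Safety Workshop starts after Architecture Workshop ends, so Architecture Workshop has no further overlaps.
Pricing Meeting starts after Safety Workshop ends.

Architecture Workshop & Budget Huddle, Outreach Check-in & Retrospective Sync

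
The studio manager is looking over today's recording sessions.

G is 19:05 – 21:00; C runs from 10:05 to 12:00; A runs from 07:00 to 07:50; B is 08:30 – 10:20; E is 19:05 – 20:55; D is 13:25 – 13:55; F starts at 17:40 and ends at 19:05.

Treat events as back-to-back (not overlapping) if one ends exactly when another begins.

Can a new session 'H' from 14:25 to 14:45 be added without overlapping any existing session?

Yes — the slot is free

A: ends 07:50 at or before H starts 14:25 → clear.
B: ends 10:20 at or before H starts 14:25 → clear.
C: ends 12:00 at or before H starts 14:25 → clear.
D: ends 13:55 at or before H starts 14:25 → clear.
F: starts 17:40 at or after H ends 14:45 → clear.
E: starts 19:05 at or after H ends 14:45 → clear.
G: starts 19:05 at or after H ends 14:45 → clear.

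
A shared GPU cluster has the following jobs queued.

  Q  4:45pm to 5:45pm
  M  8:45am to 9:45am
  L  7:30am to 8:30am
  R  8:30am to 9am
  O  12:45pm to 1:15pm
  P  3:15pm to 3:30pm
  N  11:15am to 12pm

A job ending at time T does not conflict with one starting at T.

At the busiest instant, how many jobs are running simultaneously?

2

Sort all start/end points and keep a running count:
7:30am start L → 1
8:30am end L → 0
8:30am start R → 1
8:45am start M → 2
9am end R → 1
9:45am end M → 0
11:15am start N → 1
12pm end N → 0
12:45pm start O → 1
1:15pm end O → 0
3:15pm start P → 1
3:30pm end P → 0
4:45pm start Q → 1
5:45pm end Q → 0
Peak is 2, at 8:45am (M, R).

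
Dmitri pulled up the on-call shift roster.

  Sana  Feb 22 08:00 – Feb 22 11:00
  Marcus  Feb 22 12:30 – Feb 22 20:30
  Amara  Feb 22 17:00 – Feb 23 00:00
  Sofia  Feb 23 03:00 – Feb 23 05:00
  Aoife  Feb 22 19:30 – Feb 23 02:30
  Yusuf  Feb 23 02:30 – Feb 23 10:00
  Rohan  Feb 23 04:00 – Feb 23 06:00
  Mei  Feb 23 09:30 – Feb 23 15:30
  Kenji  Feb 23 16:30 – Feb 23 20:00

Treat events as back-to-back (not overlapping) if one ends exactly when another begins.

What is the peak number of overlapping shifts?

Sweep the timeline, counting +1 at each start and −1 at each end (ends before starts at a tie):
Feb 22 08:00 start Sana → 1
Feb 22 11:00 end Sana → 0
Feb 22 12:30 start Marcus → 1
Feb 22 17:00 start Amara → 2
Feb 22 19:30 start Aoife → 3
Feb 22 20:30 end Marcus → 2
Feb 23 00:00 end Amara → 1
Feb 23 02:30 end Aoife → 0
Feb 23 02:30 start Yusuf → 1
Feb 23 03:00 start Sofia → 2
Feb 23 04:00 start Rohan → 3
Feb 23 05:00 end Sofia → 2
Feb 23 06:00 end Rohan → 1
Feb 23 09:30 start Mei → 2
Feb 23 10:00 end Yusuf → 1
Feb 23 15:30 end Mei → 0
Feb 23 16:30 start Kenji → 1
Feb 23 20:00 end Kenji → 0
Peak is 3, at Feb 22 19:30 (Amara, Aoife, Marcus).

3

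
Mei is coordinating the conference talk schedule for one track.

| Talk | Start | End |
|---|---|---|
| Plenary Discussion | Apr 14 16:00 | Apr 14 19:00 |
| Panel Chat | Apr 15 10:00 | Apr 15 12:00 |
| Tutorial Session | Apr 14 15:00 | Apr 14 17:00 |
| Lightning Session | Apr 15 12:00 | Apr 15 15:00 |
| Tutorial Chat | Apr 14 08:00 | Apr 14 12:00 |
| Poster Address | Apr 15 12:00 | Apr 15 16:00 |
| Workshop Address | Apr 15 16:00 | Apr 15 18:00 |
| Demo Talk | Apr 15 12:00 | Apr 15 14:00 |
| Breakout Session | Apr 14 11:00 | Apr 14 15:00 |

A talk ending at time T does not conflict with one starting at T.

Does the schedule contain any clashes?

Yes

Sorted by start: Tutorial Chat, Breakout Session, Tutorial Session, Plenary Discussion, Panel Chat, Lightning Session, Poster Address, Demo Talk, Workshop Address.
Breakout Session starts before Tutorial Chat ends → Tutorial Chat and Breakout Session overlap.
That's a conflict, so the schedule is not conflict-free.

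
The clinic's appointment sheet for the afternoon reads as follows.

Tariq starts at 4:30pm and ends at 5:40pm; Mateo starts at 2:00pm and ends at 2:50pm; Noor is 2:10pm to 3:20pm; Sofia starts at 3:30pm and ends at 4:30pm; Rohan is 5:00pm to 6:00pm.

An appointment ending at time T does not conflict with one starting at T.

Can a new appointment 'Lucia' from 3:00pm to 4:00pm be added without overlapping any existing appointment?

Mateo: ends 2:50pm at or before Lucia starts 3:00pm → clear.
Noor: starts 2:10pm before Lucia ends 4:00pm, and ends 3:20pm after Lucia starts 3:00pm → overlap.
Sofia: starts 3:30pm before Lucia ends 4:00pm, and ends 4:30pm after Lucia starts 3:00pm → overlap.
Tariq: starts 4:30pm at or after Lucia ends 4:00pm → clear.
Rohan: starts 5:00pm at or after Lucia ends 4:00pm → clear.
Lucia overlaps Noor, Sofia.

No — it overlaps Noor, Sofia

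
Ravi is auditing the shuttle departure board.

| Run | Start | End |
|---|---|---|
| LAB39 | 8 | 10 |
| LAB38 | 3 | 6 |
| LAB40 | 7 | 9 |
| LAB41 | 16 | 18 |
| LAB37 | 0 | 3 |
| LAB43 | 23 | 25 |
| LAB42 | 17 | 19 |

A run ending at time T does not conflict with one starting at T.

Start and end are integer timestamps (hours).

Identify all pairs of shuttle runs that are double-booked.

Check each pair: they overlap iff neither finishes before the other starts.
Sorted by start: LAB37, LAB38, LAB40, LAB39, LAB41, LAB42, LAB43.
LAB38 starts exactly when LAB37 ends (back-to-back, no overlap), so LAB37 has no further overlaps.
LAB40 starts after LAB38 ends, so LAB38 has no further overlaps.
LAB39 starts before LAB40 ends → LAB40 and LAB39 overlap.
LAB41 starts after LAB40 ends, so LAB40 has no further overlaps.
LAB41 starts after LAB39 ends, so LAB39 has no further overlaps.
LAB42 starts before LAB41 ends → LAB41 and LAB42 overlap.
LAB43 starts after LAB41 ends.
LAB43 starts after LAB42 ends.

LAB39 & LAB40, LAB41 & LAB42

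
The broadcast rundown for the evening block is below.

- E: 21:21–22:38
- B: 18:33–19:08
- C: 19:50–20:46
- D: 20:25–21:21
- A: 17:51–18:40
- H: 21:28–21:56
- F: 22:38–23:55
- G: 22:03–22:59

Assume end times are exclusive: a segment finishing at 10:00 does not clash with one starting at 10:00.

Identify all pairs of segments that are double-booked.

A & B, C & D, E & G, E & H, F & G

Sorted by start: A, B, C, D, E, H, G, F.
B starts before A ends → A and B overlap.
C starts after A ends, so nothing later overlaps A either.
C starts after B ends, so nothing later overlaps B either.
D starts before C ends → C and D overlap.
E starts after C ends, so nothing later overlaps C either.
E starts exactly when D ends (back-to-back, no overlap), so nothing later overlaps D either.
H starts before E ends → E and H overlap.
G starts before E ends → E and G overlap.
F starts exactly when E ends (back-to-back, no overlap).
G starts after H ends, so nothing later overlaps H either.
F starts before G ends → G and F overlap.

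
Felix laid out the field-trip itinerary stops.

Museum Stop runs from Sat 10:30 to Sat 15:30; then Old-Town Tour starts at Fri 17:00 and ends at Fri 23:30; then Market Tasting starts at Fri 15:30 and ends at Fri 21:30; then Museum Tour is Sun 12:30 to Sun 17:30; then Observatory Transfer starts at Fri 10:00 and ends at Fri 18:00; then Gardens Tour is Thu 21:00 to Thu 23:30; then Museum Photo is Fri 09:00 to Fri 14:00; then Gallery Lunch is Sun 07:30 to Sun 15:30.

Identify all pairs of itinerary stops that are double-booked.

Check each pair: they overlap iff neither finishes before the other starts.
Sorted by start: Gardens Tour, Museum Photo, Observatory Transfer, Market Tasting, Old-Town Tour, Museum Stop, Gallery Lunch, Museum Tour.
Museum Photo starts after Gardens Tour ends, so Gardens Tour has no further overlaps.
Observatory Transfer starts before Museum Photo ends → Museum Photo and Observatory Transfer overlap.
Market Tasting starts after Museum Photo ends, so Museum Photo has no further overlaps.
Market Tasting starts before Observatory Transfer ends → Observatory Transfer and Market Tasting overlap.
Old-Town Tour starts before Observatory Transfer ends → Observatory Transfer and Old-Town Tour overlap.
Museum Stop starts after Observatory Transfer ends, so Observatory Transfer has no further overlaps.
Old-Town Tour starts before Market Tasting ends → Market Tasting and Old-Town Tour overlap.
Museum Stop starts after Market Tasting ends, so Market Tasting has no further overlaps.
Museum Stop starts after Old-Town Tour ends, so Old-Town Tour has no further overlaps.
Gallery Lunch starts after Museum Stop ends, so Museum Stop has no further overlaps.
Museum Tour starts before Gallery Lunch ends → Gallery Lunch and Museum Tour overlap.

Gallery Lunch & Museum Tour, Market Tasting & Observatory Transfer, Market Tasting & Old-Town Tour, Museum Photo & Observatory Transfer, Observatory Transfer & Old-Town Tour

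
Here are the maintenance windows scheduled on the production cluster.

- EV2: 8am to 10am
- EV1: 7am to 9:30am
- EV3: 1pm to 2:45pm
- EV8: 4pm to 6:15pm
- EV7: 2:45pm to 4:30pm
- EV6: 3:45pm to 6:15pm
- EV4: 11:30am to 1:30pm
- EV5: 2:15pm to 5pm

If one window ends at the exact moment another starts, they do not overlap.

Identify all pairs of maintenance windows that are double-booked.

Sorted by start: EV1, EV2, EV4, EV3, EV5, EV7, EV6, EV8.
EV2 starts before EV1 ends → EV1 and EV2 overlap.
EV4 starts after EV1 ends; EV1 is clear from here.
EV4 starts after EV2 ends; EV2 is clear from here.
EV3 starts before EV4 ends → EV4 and EV3 overlap.
EV5 starts after EV4 ends; EV4 is clear from here.
EV5 starts before EV3 ends → EV3 and EV5 overlap.
EV7 starts exactly when EV3 ends (back-to-back, no overlap); EV3 is clear from here.
EV7 starts before EV5 ends → EV5 and EV7 overlap.
EV6 starts before EV5 ends → EV5 and EV6 overlap.
EV8 starts before EV5 ends → EV5 and EV8 overlap.
EV6 starts before EV7 ends → EV7 and EV6 overlap.
EV8 starts before EV7 ends → EV7 and EV8 overlap.
EV8 starts before EV6 ends → EV6 and EV8 overlap.

EV1 & EV2, EV3 & EV4, EV3 & EV5, EV5 & EV6, EV5 & EV7, EV5 & EV8, EV6 & EV7, EV6 & EV8, EV7 & EV8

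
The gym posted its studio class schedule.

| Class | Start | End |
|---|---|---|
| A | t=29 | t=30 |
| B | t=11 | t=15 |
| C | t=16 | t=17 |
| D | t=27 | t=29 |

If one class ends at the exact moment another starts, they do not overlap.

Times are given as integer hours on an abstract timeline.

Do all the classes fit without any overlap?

Yes

Check each pair: they overlap iff neither finishes before the other starts.
Sorted by start: B, C, D, A.
C starts after B ends; B is clear from here.
D starts after C ends; C is clear from here.
A starts exactly when D ends (back-to-back, no overlap).
Every pair is clear; the schedule has no overlaps.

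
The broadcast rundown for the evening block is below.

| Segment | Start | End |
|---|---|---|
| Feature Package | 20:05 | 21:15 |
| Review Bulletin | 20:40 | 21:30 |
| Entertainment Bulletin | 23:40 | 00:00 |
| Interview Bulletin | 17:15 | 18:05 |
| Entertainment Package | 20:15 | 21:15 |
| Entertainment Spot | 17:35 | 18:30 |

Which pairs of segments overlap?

Entertainment Package & Feature Package, Entertainment Package & Review Bulletin, Entertainment Spot & Interview Bulletin, Feature Package & Review Bulletin

Sorted by start: Interview Bulletin, Entertainment Spot, Feature Package, Entertainment Package, Review Bulletin, Entertainment Bulletin.
Entertainment Spot starts before Interview Bulletin ends → Interview Bulletin and Entertainment Spot overlap.
Feature Package starts after Interview Bulletin ends, so Interview Bulletin has no further overlaps.
Feature Package starts after Entertainment Spot ends, so Entertainment Spot has no further overlaps.
Entertainment Package starts before Feature Package ends → Feature Package and Entertainment Package overlap.
Review Bulletin starts before Feature Package ends → Feature Package and Review Bulletin overlap.
Entertainment Bulletin starts after Feature Package ends.
Review Bulletin starts before Entertainment Package ends → Entertainment Package and Review Bulletin overlap.
Entertainment Bulletin starts after Entertainment Package ends.
Entertainment Bulletin starts after Review Bulletin ends.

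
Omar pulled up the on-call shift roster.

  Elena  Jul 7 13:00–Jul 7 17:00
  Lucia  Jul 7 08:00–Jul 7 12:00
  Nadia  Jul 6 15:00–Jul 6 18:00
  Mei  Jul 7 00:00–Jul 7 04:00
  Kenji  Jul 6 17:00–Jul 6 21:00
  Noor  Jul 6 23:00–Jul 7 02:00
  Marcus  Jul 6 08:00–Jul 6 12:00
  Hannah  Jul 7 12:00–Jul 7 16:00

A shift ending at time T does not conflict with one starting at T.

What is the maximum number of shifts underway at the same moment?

Walk through starts and ends in time order (an end at T is processed before a start at T):
Jul 6 08:00 start Marcus → 1
Jul 6 12:00 end Marcus → 0
Jul 6 15:00 start Nadia → 1
Jul 6 17:00 start Kenji → 2
Jul 6 18:00 end Nadia → 1
Jul 6 21:00 end Kenji → 0
Jul 6 23:00 start Noor → 1
Jul 7 00:00 start Mei → 2
Jul 7 02:00 end Noor → 1
Jul 7 04:00 end Mei → 0
Jul 7 08:00 start Lucia → 1
Jul 7 12:00 end Lucia → 0
Jul 7 12:00 start Hannah → 1
Jul 7 13:00 start Elena → 2
Jul 7 16:00 end Hannah → 1
Jul 7 17:00 end Elena → 0
Peak is 2, at Jul 6 17:00 (Kenji, Nadia).

2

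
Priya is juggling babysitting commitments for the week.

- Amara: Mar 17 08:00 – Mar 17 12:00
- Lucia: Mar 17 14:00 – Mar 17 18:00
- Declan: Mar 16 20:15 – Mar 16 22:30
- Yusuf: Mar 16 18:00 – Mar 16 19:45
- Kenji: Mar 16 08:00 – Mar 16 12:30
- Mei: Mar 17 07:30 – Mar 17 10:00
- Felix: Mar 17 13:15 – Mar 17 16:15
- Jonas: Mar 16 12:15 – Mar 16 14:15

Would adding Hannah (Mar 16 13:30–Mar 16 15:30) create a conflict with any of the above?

Kenji: ends Mar 16 12:30 at or before Hannah starts Mar 16 13:30 → clear.
Jonas: starts Mar 16 12:15 before Hannah ends Mar 16 15:30, and ends Mar 16 14:15 after Hannah starts Mar 16 13:30 → overlap.
Yusuf: starts Mar 16 18:00 at or after Hannah ends Mar 16 15:30 → clear.
Declan: starts Mar 16 20:15 at or after Hannah ends Mar 16 15:30 → clear.
Mei: starts Mar 17 07:30 at or after Hannah ends Mar 16 15:30 → clear.
Amara: starts Mar 17 08:00 at or after Hannah ends Mar 16 15:30 → clear.
Felix: starts Mar 17 13:15 at or after Hannah ends Mar 16 15:30 → clear.
Lucia: starts Mar 17 14:00 at or after Hannah ends Mar 16 15:30 → clear.
Hannah overlaps Jonas.

Yes — it overlaps Jonas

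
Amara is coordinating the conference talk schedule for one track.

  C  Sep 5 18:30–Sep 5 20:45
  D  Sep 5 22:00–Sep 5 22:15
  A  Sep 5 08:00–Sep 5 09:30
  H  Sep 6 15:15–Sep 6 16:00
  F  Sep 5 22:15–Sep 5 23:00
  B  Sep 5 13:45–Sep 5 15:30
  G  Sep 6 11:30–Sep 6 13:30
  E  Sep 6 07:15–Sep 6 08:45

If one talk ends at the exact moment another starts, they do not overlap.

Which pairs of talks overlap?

Sorted by start: A, B, C, D, F, E, G, H.
B starts after A ends — done with A.
C starts after B ends — done with B.
D starts after C ends — done with C.
F starts exactly when D ends (back-to-back, no overlap) — done with D.
E starts after F ends — done with F.
G starts after E ends — done with E.
H starts after G ends.

no conflicts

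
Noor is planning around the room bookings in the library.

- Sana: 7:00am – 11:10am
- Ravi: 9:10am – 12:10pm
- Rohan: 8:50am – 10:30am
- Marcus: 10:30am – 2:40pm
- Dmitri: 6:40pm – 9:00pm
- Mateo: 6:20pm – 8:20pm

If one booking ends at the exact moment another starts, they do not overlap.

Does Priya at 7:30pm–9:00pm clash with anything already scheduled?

Sana: ends 11:10am at or before Priya starts 7:30pm → clear.
Rohan: ends 10:30am at or before Priya starts 7:30pm → clear.
Ravi: ends 12:10pm at or before Priya starts 7:30pm → clear.
Marcus: ends 2:40pm at or before Priya starts 7:30pm → clear.
Mateo: starts 6:20pm before Priya ends 9:00pm, and ends 8:20pm after Priya starts 7:30pm → overlap.
Dmitri: starts 6:40pm before Priya ends 9:00pm, and ends 9:00pm after Priya starts 7:30pm → overlap.
Priya overlaps Dmitri, Mateo.

Yes — it overlaps Dmitri, Mateo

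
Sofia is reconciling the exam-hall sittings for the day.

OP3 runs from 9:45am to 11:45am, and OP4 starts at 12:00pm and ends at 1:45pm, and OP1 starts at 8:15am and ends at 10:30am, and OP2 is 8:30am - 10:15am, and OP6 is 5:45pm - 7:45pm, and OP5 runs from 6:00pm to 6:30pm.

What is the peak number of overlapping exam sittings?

Sweep the timeline, counting +1 at each start and −1 at each end (ends before starts at a tie):
8:15am start OP1 → 1
8:30am start OP2 → 2
9:45am start OP3 → 3
10:15am end OP2 → 2
10:30am end OP1 → 1
11:45am end OP3 → 0
12:00pm start OP4 → 1
1:45pm end OP4 → 0
5:45pm start OP6 → 1
6:00pm start OP5 → 2
6:30pm end OP5 → 1
7:45pm end OP6 → 0
Peak is 3, at 9:45am (OP1, OP2, OP3).

3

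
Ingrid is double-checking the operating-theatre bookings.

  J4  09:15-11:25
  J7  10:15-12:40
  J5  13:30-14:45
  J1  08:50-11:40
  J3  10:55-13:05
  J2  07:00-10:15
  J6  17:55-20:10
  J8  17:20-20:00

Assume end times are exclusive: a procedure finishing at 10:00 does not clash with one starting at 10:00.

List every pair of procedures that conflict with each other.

Two intervals overlap when each starts before the other ends.
Sorted by start: J2, J1, J4, J7, J3, J5, J8, J6.
J1 starts before J2 ends → J2 and J1 overlap.
J4 starts before J2 ends → J2 and J4 overlap.
J7 starts exactly when J2 ends (back-to-back, no overlap); J2 is clear from here.
J4 starts before J1 ends → J1 and J4 overlap.
J7 starts before J1 ends → J1 and J7 overlap.
J3 starts before J1 ends → J1 and J3 overlap.
J5 starts after J1 ends; J1 is clear from here.
J7 starts before J4 ends → J4 and J7 overlap.
J3 starts before J4 ends → J4 and J3 overlap.
J5 starts after J4 ends; J4 is clear from here.
J3 starts before J7 ends → J7 and J3 overlap.
J5 starts after J7 ends; J7 is clear from here.
J5 starts after J3 ends; J3 is clear from here.
J8 starts after J5 ends; J5 is clear from here.
J6 starts before J8 ends → J8 and J6 overlap.

J1 & J2, J1 & J3, J1 & J4, J1 & J7, J2 & J4, J3 & J4, J3 & J7, J4 & J7, J6 & J8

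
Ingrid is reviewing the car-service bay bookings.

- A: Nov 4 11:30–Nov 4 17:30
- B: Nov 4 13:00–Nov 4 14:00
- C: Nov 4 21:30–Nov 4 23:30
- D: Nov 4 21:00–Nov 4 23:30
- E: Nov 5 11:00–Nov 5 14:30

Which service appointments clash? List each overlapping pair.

Sorted by start: A, B, D, C, E.
B starts before A ends → A and B overlap.
D starts after A ends; A is clear from here.
D starts after B ends; B is clear from here.
C starts before D ends → D and C overlap.
E starts after D ends.
E starts after C ends.

A & B, C & D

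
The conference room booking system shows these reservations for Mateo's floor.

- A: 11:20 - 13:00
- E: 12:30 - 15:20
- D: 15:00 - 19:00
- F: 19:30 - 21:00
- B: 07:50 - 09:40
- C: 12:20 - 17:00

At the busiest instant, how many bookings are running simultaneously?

Sort all start/end points and keep a running count:
07:50 start B → 1
09:40 end B → 0
11:20 start A → 1
12:20 start C → 2
12:30 start E → 3
13:00 end A → 2
15:00 start D → 3
15:20 end E → 2
17:00 end C → 1
19:00 end D → 0
19:30 start F → 1
21:00 end F → 0
Peak is 3, at 12:30 (A, C, E).

3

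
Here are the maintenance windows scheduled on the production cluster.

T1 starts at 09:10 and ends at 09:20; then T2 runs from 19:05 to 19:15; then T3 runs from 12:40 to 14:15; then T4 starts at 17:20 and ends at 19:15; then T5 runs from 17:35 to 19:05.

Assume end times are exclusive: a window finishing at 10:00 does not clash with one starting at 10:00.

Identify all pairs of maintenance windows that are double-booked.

T2 & T4, T4 & T5

Sorted by start: T1, T3, T4, T5, T2.
T3 starts after T1 ends; T1 is clear from here.
T4 starts after T3 ends; T3 is clear from here.
T5 starts before T4 ends → T4 and T5 overlap.
T2 starts before T4 ends → T4 and T2 overlap.
T2 starts exactly when T5 ends (back-to-back, no overlap).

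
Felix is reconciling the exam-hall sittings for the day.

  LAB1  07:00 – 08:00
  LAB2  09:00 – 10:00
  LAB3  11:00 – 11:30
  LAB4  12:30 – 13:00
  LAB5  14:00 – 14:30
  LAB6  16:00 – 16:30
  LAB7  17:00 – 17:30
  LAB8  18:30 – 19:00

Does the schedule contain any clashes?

Sorted by start: LAB1, LAB2, LAB3, LAB4, LAB5, LAB6, LAB7, LAB8.
LAB2 starts after LAB1 ends; LAB1 is clear from here.
LAB3 starts after LAB2 ends; LAB2 is clear from here.
LAB4 starts after LAB3 ends; LAB3 is clear from here.
LAB5 starts after LAB4 ends; LAB4 is clear from here.
LAB6 starts after LAB5 ends; LAB5 is clear from here.
LAB7 starts after LAB6 ends; LAB6 is clear from here.
LAB8 starts after LAB7 ends.
Every pair is clear; the schedule has no overlaps.

No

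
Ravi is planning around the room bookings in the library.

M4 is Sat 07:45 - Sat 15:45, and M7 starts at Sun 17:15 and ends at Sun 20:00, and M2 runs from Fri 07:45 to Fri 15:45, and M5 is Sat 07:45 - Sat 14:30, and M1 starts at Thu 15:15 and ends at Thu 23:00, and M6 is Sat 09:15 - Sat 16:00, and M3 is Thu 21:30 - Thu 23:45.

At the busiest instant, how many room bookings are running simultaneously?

3

Walk through starts and ends in time order (an end at T is processed before a start at T):
Thu 15:15 start M1 → 1
Thu 21:30 start M3 → 2
Thu 23:00 end M1 → 1
Thu 23:45 end M3 → 0
Fri 07:45 start M2 → 1
Fri 15:45 end M2 → 0
Sat 07:45 start M4 → 1
Sat 07:45 start M5 → 2
Sat 09:15 start M6 → 3
Sat 14:30 end M5 → 2
Sat 15:45 end M4 → 1
Sat 16:00 end M6 → 0
Sun 17:15 start M7 → 1
Sun 20:00 end M7 → 0
Peak is 3, at Sat 09:15 (M4, M5, M6).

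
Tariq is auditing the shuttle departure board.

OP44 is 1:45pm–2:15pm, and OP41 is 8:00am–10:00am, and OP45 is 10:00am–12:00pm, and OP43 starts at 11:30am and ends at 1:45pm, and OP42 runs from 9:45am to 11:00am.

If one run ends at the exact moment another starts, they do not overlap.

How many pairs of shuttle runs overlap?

3

Check each pair: they overlap iff neither finishes before the other starts.
Sorted by start: OP41, OP42, OP45, OP43, OP44.
OP42 starts before OP41 ends → OP41 and OP42 overlap.
OP45 starts exactly when OP41 ends (back-to-back, no overlap), so nothing later overlaps OP41 either.
OP45 starts before OP42 ends → OP42 and OP45 overlap.
OP43 starts after OP42 ends, so nothing later overlaps OP42 either.
OP43 starts before OP45 ends → OP45 and OP43 overlap.
OP44 starts after OP45 ends.
OP44 starts exactly when OP43 ends (back-to-back, no overlap).
Overlapping pairs: OP41 & OP42, OP42 & OP45, OP43 & OP45 — 3 in total.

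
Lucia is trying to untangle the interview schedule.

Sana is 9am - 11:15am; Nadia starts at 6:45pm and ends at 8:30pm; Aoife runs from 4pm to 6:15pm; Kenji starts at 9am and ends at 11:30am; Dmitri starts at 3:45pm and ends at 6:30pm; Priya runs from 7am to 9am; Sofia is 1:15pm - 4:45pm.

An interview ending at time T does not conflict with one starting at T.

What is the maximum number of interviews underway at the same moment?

3

Sweep the timeline, counting +1 at each start and −1 at each end (ends before starts at a tie):
7am start Priya → 1
9am end Priya → 0
9am start Kenji → 1
9am start Sana → 2
11:15am end Sana → 1
11:30am end Kenji → 0
1:15pm start Sofia → 1
3:45pm start Dmitri → 2
4pm start Aoife → 3
4:45pm end Sofia → 2
6:15pm end Aoife → 1
6:30pm end Dmitri → 0
6:45pm start Nadia → 1
8:30pm end Nadia → 0
Peak is 3, at 4pm (Aoife, Dmitri, Sofia).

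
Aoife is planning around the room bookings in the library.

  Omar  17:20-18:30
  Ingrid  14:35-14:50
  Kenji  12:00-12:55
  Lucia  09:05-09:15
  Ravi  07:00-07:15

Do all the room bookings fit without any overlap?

Yes

Check each pair: they overlap iff neither finishes before the other starts.
Sorted by start: Ravi, Lucia, Kenji, Ingrid, Omar.
Lucia starts after Ravi ends; Ravi is clear from here.
Kenji starts after Lucia ends; Lucia is clear from here.
Ingrid starts after Kenji ends; Kenji is clear from here.
Omar starts after Ingrid ends.
Every pair is clear; the schedule has no overlaps.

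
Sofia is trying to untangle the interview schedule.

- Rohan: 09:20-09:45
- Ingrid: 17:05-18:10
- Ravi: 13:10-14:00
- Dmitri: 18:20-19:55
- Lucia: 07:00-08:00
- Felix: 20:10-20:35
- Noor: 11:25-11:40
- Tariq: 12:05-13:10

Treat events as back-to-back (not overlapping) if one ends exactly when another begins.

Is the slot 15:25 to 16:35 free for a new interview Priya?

Lucia: ends 08:00 at or before Priya starts 15:25 → clear.
Rohan: ends 09:45 at or before Priya starts 15:25 → clear.
Noor: ends 11:40 at or before Priya starts 15:25 → clear.
Tariq: ends 13:10 at or before Priya starts 15:25 → clear.
Ravi: ends 14:00 at or before Priya starts 15:25 → clear.
Ingrid: starts 17:05 at or after Priya ends 16:35 → clear.
Dmitri: starts 18:20 at or after Priya ends 16:35 → clear.
Felix: starts 20:10 at or after Priya ends 16:35 → clear.

Yes — the slot is free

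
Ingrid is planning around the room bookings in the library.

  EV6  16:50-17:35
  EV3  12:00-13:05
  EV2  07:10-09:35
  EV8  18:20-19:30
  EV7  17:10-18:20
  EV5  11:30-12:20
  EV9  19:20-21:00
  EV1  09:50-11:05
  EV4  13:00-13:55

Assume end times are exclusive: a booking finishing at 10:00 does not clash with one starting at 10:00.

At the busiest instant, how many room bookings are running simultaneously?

Sweep the timeline, counting +1 at each start and −1 at each end (ends before starts at a tie):
07:10 start EV2 → 1
09:35 end EV2 → 0
09:50 start EV1 → 1
11:05 end EV1 → 0
11:30 start EV5 → 1
12:00 start EV3 → 2
12:20 end EV5 → 1
13:00 start EV4 → 2
13:05 end EV3 → 1
13:55 end EV4 → 0
16:50 start EV6 → 1
17:10 start EV7 → 2
17:35 end EV6 → 1
18:20 end EV7 → 0
18:20 start EV8 → 1
19:20 start EV9 → 2
19:30 end EV8 → 1
21:00 end EV9 → 0
Peak is 2, at 12:00 (EV3, EV5).

2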